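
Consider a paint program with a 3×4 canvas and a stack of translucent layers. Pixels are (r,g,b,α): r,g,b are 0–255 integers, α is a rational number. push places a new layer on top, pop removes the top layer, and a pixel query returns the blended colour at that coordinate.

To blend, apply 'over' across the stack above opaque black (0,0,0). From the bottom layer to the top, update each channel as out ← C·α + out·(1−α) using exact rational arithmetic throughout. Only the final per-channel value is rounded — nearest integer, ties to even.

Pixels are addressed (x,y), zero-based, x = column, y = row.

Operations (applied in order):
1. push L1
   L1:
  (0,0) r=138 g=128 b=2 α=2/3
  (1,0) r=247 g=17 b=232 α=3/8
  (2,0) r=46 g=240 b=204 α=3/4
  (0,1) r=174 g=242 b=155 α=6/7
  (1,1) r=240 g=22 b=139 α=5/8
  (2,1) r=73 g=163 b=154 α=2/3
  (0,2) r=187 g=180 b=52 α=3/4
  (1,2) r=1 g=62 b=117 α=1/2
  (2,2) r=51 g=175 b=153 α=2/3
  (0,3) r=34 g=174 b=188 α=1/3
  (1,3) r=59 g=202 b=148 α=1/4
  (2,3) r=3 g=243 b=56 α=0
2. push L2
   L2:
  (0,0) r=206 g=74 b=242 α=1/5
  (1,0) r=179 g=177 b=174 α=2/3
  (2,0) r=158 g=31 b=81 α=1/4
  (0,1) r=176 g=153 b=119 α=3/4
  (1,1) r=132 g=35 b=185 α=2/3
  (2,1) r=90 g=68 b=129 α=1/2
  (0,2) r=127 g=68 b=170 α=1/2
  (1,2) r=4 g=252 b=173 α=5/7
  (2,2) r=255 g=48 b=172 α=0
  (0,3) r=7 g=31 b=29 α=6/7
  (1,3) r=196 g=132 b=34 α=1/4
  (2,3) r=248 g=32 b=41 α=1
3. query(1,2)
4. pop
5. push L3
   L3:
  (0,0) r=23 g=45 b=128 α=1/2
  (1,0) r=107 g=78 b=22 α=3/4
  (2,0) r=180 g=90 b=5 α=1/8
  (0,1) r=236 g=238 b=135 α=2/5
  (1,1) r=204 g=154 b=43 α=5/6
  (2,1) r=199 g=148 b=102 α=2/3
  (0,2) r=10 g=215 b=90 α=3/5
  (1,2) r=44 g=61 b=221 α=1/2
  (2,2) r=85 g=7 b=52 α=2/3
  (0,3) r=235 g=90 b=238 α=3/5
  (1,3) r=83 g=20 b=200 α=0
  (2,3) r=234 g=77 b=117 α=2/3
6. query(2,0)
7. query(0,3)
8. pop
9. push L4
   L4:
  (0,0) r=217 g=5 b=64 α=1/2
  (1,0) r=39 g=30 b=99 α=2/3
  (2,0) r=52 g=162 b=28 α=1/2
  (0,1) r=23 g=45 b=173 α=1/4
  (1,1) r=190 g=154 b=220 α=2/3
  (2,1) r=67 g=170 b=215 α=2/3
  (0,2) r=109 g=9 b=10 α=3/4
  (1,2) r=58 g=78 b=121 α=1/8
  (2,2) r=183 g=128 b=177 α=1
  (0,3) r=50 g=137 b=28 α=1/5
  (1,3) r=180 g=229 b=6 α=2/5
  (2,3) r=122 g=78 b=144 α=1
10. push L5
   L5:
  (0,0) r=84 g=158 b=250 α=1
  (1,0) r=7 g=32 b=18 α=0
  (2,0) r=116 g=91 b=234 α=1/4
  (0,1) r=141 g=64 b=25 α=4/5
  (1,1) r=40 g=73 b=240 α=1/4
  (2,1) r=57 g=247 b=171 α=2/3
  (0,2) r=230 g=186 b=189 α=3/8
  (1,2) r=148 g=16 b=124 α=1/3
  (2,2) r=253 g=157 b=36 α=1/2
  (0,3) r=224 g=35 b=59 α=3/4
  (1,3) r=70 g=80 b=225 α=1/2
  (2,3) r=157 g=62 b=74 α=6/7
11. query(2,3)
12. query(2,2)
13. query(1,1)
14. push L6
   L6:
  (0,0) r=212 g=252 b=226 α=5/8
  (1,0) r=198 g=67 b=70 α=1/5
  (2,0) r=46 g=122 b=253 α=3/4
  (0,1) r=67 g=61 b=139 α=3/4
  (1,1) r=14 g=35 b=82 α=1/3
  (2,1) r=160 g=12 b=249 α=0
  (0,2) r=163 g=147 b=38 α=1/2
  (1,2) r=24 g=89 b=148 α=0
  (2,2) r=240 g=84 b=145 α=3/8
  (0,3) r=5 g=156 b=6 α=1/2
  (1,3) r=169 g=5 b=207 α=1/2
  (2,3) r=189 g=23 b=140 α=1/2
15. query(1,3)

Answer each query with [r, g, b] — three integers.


(1,2) stack=L1,L2; from [0,0,0]:
after L1 α=1/2: [1/2, 31, 117/2]
after L2 α=5/7: [3, 1322/7, 982/7]
rounded: [3, 189, 140]

at x=2,y=0 over L1,L3:
L1 α=3/4: [69/2, 180, 153]
L3 α=1/8: [843/16, 675/4, 269/2]
= [53, 169, 134]

query (0,3) [L1,L3] — begin 0,0,0
+L1 (α=1/3) → [34/3, 58, 188/3]
+L3 (α=3/5) → [2183/15, 386/5, 2518/15]
= [146, 77, 168]

(2,3) stack=L1,L4,L5; from [0,0,0]:
after L1 α=0: [0, 0, 0]
after L4 α=1: [122, 78, 144]
after L5 α=6/7: [152, 450/7, 84]
= [152, 64, 84]

query (2,2) [L1,L4,L5] — begin 0,0,0
after L1 α=2/3: [34, 350/3, 102]
after L4 α=1: [183, 128, 177]
after L5 α=1/2: [218, 285/2, 213/2]
→ [218, 142, 106]

(1,1) stack=L1,L4,L5; from [0,0,0]:
after L1 α=5/8: [150, 55/4, 695/8]
after L4 α=2/3: [530/3, 429/4, 1405/8]
after L5 α=1/4: [285/2, 1579/16, 6135/32]
→ [142, 99, 192]

query (1,3) [L1,L4,L5,L6] — begin 0,0,0
L1 α=1/4: [59/4, 101/2, 37]
L4 α=2/5: [1617/20, 1219/10, 123/5]
L5 α=1/2: [3017/40, 2019/20, 624/5]
L6 α=1/2: [9777/80, 2119/40, 1659/10]
→ [122, 53, 166]


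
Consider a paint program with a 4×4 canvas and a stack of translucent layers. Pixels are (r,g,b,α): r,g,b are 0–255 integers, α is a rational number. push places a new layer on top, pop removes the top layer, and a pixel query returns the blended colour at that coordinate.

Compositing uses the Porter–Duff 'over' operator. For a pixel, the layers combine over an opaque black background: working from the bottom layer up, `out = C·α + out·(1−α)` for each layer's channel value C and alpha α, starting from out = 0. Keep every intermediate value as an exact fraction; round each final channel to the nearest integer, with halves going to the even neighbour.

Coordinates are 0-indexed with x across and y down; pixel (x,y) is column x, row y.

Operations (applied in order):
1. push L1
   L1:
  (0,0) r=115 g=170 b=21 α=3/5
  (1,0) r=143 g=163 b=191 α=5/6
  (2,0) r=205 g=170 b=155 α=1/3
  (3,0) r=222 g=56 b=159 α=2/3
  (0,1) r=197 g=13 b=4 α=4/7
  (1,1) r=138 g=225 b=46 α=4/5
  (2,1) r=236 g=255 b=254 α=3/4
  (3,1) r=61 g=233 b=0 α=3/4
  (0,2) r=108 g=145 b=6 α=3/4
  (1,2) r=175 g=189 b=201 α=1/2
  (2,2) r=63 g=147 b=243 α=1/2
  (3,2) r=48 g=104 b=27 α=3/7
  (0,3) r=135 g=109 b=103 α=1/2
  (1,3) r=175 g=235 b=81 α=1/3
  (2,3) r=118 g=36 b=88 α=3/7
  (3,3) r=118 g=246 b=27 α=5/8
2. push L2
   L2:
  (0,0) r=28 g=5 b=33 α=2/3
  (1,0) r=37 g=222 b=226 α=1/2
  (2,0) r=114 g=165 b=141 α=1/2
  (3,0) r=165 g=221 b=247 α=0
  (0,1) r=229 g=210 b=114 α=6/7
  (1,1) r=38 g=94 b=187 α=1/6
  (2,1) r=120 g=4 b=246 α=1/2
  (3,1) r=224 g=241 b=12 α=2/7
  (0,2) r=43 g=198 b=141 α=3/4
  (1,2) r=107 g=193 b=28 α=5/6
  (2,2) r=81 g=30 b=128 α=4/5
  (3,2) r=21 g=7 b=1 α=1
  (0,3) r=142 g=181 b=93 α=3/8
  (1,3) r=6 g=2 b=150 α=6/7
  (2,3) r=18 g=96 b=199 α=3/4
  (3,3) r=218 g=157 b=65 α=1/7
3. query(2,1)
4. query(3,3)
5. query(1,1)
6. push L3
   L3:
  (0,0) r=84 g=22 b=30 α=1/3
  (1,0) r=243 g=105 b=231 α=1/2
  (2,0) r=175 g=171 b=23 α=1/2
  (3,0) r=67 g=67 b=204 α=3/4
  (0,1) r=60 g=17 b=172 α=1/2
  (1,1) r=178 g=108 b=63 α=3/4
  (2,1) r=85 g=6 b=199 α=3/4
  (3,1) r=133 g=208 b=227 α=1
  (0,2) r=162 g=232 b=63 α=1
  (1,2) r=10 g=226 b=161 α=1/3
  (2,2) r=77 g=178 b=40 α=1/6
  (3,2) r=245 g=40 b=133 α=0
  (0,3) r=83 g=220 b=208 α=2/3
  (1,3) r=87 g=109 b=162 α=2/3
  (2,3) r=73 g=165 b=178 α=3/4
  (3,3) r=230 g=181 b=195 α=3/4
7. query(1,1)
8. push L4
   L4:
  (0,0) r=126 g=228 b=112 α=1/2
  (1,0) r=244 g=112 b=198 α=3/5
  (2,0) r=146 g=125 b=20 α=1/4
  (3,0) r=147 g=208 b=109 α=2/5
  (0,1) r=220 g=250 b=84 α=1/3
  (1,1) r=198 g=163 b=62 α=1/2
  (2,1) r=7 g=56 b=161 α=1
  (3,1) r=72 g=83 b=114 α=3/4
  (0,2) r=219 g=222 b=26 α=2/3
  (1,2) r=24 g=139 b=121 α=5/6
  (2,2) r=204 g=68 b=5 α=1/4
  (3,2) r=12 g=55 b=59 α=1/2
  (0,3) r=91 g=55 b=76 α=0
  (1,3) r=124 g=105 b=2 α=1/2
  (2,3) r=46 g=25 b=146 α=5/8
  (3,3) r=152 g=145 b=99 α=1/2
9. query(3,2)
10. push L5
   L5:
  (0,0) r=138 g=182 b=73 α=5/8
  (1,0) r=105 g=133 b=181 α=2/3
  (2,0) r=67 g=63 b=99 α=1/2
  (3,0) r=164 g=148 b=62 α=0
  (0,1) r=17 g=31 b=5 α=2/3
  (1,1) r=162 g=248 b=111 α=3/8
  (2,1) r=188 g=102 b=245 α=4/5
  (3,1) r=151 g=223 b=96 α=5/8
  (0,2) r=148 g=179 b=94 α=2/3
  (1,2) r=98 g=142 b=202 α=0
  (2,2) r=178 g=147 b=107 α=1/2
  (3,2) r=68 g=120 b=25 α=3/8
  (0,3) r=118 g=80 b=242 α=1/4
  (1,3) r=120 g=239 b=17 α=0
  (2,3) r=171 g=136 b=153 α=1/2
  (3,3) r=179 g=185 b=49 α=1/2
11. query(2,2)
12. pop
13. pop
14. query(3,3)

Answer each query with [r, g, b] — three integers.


(2,1) stack=L1,L2; from [0,0,0]:
L1 α=3/4: [177, 765/4, 381/2]
L2 α=1/2: [297/2, 781/8, 873/4]
rounded: [148, 98, 218]

query (3,3) [L1,L2] — begin 0,0,0
+L1 (α=5/8) → [295/4, 615/4, 135/8]
+L2 (α=1/7) → [1321/14, 2159/14, 95/4]
→ [94, 154, 24]

(1,1) stack=L1,L2; from [0,0,0]:
L1 α=4/5: [552/5, 180, 184/5]
L2 α=1/6: [295/3, 497/3, 371/6]
→ [98, 166, 62]

(1,1) stack=L1,L2,L3; from [0,0,0]:
L1 α=4/5: [552/5, 180, 184/5]
L2 α=1/6: [295/3, 497/3, 371/6]
L3 α=3/4: [1897/12, 1469/12, 1505/24]
rounded: [158, 122, 63]

at x=3,y=2 over L1,L2,L3,L4:
after L1 α=3/7: [144/7, 312/7, 81/7]
after L2 α=1: [21, 7, 1]
after L3 α=0: [21, 7, 1]
after L4 α=1/2: [33/2, 31, 30]
→ [16, 31, 30]

query (2,2) [L1,L2,L3,L4,L5] — begin 0,0,0
+L1 (α=1/2) → [63/2, 147/2, 243/2]
+L2 (α=4/5) → [711/10, 387/10, 1267/10]
+L3 (α=1/6) → [865/12, 743/12, 449/4]
+L4 (α=1/4) → [1681/16, 1015/16, 1367/16]
+L5 (α=1/2) → [4529/32, 3367/32, 3079/32]
= [142, 105, 96]

(3,3) stack=L1,L2,L3; from [0,0,0]:
+L1 (α=5/8) → [295/4, 615/4, 135/8]
+L2 (α=1/7) → [1321/14, 2159/14, 95/4]
+L3 (α=3/4) → [10981/56, 9761/56, 2435/16]
→ [196, 174, 152]


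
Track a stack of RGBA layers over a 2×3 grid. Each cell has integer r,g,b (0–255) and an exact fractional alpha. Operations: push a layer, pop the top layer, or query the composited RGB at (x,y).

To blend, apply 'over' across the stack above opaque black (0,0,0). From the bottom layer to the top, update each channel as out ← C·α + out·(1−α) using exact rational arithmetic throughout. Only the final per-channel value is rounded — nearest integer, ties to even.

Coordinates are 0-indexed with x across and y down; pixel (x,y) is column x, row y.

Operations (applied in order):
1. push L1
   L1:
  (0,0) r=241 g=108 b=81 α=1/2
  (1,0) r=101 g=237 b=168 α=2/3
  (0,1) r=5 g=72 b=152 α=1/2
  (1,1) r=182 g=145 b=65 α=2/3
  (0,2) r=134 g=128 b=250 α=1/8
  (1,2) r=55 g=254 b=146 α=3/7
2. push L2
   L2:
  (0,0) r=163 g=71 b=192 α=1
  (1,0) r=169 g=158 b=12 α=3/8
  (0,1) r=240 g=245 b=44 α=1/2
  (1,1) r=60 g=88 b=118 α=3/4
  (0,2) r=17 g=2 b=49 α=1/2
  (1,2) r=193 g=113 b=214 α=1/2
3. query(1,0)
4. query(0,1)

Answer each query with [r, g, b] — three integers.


(1,0) stack=L1,L2; from [0,0,0]:
L1 α=2/3: [202/3, 158, 112]
L2 α=3/8: [2531/24, 158, 149/2]
→ [105, 158, 74]

at x=0,y=1 over L1,L2:
L1 α=1/2: [5/2, 36, 76]
L2 α=1/2: [485/4, 281/2, 60]
→ [121, 140, 60]


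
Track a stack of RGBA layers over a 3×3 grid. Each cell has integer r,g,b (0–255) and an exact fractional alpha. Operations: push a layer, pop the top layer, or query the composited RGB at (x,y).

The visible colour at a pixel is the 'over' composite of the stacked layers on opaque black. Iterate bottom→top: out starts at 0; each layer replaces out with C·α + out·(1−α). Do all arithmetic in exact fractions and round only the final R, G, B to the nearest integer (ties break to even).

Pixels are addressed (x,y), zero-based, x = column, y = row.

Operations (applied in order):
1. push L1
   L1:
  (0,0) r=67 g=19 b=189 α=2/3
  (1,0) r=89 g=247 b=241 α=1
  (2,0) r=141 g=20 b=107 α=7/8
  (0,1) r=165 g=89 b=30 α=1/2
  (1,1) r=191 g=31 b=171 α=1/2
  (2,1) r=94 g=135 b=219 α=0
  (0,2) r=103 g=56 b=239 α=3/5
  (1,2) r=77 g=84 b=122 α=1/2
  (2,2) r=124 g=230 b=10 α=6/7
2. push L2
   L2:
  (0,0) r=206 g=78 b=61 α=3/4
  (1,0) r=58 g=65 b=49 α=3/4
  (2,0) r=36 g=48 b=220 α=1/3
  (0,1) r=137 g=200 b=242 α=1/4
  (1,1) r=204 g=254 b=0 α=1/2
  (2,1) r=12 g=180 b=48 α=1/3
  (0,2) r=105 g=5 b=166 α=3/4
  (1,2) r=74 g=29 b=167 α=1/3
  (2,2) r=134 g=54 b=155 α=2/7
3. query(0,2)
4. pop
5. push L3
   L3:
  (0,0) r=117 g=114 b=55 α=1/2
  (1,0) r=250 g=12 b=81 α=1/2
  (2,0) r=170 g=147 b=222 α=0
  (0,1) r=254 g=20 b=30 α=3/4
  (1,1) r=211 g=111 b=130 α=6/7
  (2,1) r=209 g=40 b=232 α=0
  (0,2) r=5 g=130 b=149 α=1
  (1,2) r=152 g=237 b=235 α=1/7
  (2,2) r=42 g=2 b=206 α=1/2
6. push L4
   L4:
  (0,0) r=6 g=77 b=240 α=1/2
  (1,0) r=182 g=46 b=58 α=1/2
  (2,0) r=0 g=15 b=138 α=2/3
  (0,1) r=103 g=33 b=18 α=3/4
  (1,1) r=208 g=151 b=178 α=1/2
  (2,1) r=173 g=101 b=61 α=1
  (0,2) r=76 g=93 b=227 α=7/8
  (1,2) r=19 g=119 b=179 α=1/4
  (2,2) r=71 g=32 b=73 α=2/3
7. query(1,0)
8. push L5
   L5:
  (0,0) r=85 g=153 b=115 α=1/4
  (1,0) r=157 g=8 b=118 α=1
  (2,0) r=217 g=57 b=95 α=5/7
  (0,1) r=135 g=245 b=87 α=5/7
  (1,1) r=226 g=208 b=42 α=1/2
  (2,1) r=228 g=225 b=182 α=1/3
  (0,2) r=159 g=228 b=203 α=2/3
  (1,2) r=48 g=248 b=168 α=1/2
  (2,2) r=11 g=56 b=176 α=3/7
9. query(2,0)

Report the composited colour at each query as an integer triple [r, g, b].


at x=0,y=2 over L1,L2:
L1 α=3/5: [309/5, 168/5, 717/5]
L2 α=3/4: [471/5, 243/20, 3207/20]
→ [94, 12, 160]

(1,0) stack=L1,L3,L4; from [0,0,0]:
+L1 (α=1) → [89, 247, 241]
+L3 (α=1/2) → [339/2, 259/2, 161]
+L4 (α=1/2) → [703/4, 351/4, 219/2]
= [176, 88, 110]

(2,0) stack=L1,L3,L4,L5; from [0,0,0]:
L1 α=7/8: [987/8, 35/2, 749/8]
L3 α=0: [987/8, 35/2, 749/8]
L4 α=2/3: [329/8, 95/6, 2957/24]
L5 α=5/7: [667/4, 950/21, 8657/84]
→ [167, 45, 103]


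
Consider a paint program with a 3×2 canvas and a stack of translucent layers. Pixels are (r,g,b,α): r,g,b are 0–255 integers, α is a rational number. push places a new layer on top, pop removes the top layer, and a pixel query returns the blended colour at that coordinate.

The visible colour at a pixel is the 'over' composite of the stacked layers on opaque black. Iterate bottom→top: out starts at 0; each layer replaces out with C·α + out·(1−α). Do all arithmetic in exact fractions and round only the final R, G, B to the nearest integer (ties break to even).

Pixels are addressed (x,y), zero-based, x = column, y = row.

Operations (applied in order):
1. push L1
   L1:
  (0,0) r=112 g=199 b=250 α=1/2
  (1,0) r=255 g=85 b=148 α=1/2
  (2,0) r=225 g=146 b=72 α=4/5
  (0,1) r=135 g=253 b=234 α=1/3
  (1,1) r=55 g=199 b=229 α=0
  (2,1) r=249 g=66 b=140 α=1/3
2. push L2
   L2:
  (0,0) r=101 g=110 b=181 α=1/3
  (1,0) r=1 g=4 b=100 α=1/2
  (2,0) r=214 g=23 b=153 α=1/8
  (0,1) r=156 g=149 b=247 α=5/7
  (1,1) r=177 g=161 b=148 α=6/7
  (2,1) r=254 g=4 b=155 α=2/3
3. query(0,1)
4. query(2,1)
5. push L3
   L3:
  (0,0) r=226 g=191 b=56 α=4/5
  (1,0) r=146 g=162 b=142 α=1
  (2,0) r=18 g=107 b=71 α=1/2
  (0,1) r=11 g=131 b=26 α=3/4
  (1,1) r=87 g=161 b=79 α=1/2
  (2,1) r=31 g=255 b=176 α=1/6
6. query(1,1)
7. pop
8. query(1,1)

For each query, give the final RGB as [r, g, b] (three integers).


at x=0,y=1 over L1,L2:
+L1 (α=1/3) → [45, 253/3, 78]
+L2 (α=5/7) → [870/7, 2741/21, 1391/7]
→ [124, 131, 199]

(2,1) stack=L1,L2; from [0,0,0]:
+L1 (α=1/3) → [83, 22, 140/3]
+L2 (α=2/3) → [197, 10, 1070/9]
rounded: [197, 10, 119]

at x=1,y=1 over L1,L2,L3:
L1 α=0: [0, 0, 0]
L2 α=6/7: [1062/7, 138, 888/7]
L3 α=1/2: [1671/14, 299/2, 1441/14]
rounded: [119, 150, 103]

at x=1,y=1 over L1,L2:
L1 α=0: [0, 0, 0]
L2 α=6/7: [1062/7, 138, 888/7]
= [152, 138, 127]


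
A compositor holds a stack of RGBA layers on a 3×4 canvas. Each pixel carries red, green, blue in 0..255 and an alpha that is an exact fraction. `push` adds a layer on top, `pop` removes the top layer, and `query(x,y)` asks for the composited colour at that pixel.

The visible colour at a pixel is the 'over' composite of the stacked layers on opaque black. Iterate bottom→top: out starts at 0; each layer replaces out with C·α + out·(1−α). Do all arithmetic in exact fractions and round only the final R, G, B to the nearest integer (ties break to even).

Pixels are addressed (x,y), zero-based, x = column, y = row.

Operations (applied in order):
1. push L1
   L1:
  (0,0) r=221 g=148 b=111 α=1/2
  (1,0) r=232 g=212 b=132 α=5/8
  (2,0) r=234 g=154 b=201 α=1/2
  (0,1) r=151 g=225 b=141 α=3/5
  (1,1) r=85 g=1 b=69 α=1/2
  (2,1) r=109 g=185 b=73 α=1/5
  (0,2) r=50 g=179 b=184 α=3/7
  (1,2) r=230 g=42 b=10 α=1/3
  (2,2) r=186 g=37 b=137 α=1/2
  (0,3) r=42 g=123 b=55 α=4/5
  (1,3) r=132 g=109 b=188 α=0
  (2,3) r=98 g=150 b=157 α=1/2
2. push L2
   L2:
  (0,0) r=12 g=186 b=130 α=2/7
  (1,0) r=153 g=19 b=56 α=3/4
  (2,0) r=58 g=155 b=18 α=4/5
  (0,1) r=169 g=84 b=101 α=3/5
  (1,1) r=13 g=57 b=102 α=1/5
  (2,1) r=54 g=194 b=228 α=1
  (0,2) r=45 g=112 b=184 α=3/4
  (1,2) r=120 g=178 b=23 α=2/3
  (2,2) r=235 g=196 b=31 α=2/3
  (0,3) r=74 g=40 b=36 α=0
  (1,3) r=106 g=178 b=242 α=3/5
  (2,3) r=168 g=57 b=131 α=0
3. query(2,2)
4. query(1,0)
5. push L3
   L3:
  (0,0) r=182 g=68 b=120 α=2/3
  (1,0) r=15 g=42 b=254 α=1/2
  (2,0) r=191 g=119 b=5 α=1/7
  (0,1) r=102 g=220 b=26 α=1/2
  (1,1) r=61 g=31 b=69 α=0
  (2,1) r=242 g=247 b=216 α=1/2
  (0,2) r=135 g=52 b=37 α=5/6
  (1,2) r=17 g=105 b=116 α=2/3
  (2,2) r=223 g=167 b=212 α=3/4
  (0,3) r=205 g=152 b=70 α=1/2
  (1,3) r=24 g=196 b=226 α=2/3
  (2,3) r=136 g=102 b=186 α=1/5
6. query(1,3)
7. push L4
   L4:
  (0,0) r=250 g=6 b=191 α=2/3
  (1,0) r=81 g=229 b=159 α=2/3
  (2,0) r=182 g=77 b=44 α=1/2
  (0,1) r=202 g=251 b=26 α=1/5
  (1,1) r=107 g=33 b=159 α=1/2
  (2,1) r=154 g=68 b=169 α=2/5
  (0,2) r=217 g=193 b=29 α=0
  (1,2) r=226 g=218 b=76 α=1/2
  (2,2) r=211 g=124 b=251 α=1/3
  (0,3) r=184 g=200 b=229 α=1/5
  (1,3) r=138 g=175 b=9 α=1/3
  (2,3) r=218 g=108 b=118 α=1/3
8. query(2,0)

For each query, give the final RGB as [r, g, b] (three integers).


at x=2,y=2 over L1,L2:
L1 α=1/2: [93, 37/2, 137/2]
L2 α=2/3: [563/3, 821/6, 87/2]
rounded: [188, 137, 44]

query (1,0) [L1,L2] — begin 0,0,0
+L1 (α=5/8) → [145, 265/2, 165/2]
+L2 (α=3/4) → [151, 379/8, 501/8]
rounded: [151, 47, 63]

at x=1,y=3 over L1,L2,L3:
+L1 (α=0) → [0, 0, 0]
+L2 (α=3/5) → [318/5, 534/5, 726/5]
+L3 (α=2/3) → [186/5, 2494/15, 2986/15]
= [37, 166, 199]

(2,0) stack=L1,L2,L3,L4; from [0,0,0]:
+L1 (α=1/2) → [117, 77, 201/2]
+L2 (α=4/5) → [349/5, 697/5, 69/2]
+L3 (α=1/7) → [3049/35, 4777/35, 212/7]
+L4 (α=1/2) → [9419/70, 3736/35, 260/7]
= [135, 107, 37]


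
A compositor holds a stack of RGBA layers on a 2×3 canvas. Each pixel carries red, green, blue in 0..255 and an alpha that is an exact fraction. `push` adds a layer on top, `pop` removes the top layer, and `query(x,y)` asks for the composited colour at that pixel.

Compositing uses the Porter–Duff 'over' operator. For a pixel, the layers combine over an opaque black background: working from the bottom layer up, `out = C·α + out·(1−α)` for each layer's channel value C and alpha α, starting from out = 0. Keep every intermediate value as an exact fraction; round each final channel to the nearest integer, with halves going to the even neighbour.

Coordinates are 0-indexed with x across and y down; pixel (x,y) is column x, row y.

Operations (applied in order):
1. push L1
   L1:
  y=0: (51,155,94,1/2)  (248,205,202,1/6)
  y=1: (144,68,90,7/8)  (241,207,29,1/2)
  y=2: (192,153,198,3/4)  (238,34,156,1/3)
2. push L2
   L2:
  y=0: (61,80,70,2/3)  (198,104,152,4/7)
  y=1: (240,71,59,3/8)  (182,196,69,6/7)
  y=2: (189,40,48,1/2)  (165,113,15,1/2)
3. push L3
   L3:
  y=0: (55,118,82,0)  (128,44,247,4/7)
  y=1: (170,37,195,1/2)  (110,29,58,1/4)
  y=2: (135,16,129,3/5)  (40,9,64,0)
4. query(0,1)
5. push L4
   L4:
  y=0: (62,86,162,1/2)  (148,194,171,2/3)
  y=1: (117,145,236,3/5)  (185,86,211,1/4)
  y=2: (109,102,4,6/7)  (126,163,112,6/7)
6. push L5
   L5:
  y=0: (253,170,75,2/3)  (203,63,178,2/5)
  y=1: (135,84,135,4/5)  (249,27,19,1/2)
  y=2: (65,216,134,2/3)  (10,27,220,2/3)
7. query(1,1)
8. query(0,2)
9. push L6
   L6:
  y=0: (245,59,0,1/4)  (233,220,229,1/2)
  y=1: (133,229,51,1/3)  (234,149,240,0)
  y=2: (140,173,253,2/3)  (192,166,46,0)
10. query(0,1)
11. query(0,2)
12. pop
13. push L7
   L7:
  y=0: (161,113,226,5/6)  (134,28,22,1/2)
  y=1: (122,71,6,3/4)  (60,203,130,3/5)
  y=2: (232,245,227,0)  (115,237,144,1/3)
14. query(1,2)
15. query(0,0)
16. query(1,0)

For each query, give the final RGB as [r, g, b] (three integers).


query (0,1) [L1,L2,L3] — begin 0,0,0
L1 α=7/8: [126, 119/2, 315/4]
L2 α=3/8: [675/4, 1021/16, 2283/32]
L3 α=1/2: [1355/8, 1613/32, 8523/64]
→ [169, 50, 133]

(1,1) stack=L1,L2,L3,L4,L5; from [0,0,0]:
L1 α=1/2: [241/2, 207/2, 29/2]
L2 α=6/7: [2425/14, 2559/14, 857/14]
L3 α=1/4: [8815/56, 8083/56, 3383/56]
L4 α=1/4: [36805/224, 29065/224, 21965/224]
L5 α=1/2: [92581/448, 35113/448, 26221/448]
→ [207, 78, 59]

(0,2) stack=L1,L2,L3,L4,L5; from [0,0,0]:
after L1 α=3/4: [144, 459/4, 297/2]
after L2 α=1/2: [333/2, 619/8, 393/4]
after L3 α=3/5: [738/5, 811/20, 1167/10]
after L4 α=6/7: [4008/35, 13051/140, 201/10]
after L5 α=2/3: [8558/105, 73531/420, 2881/30]
= [82, 175, 96]

query (0,1) [L1,L2,L3,L4,L5,L6] — begin 0,0,0
+L1 (α=7/8) → [126, 119/2, 315/4]
+L2 (α=3/8) → [675/4, 1021/16, 2283/32]
+L3 (α=1/2) → [1355/8, 1613/32, 8523/64]
+L4 (α=3/5) → [2759/20, 8573/80, 31179/160]
+L5 (α=4/5) → [13559/100, 35453/400, 117579/800]
+L6 (α=1/3) → [20209/150, 81253/600, 45993/400]
= [135, 135, 115]

(0,2) stack=L1,L2,L3,L4,L5,L6; from [0,0,0]:
+L1 (α=3/4) → [144, 459/4, 297/2]
+L2 (α=1/2) → [333/2, 619/8, 393/4]
+L3 (α=3/5) → [738/5, 811/20, 1167/10]
+L4 (α=6/7) → [4008/35, 13051/140, 201/10]
+L5 (α=2/3) → [8558/105, 73531/420, 2881/30]
+L6 (α=2/3) → [37958/315, 218851/1260, 18061/90]
= [121, 174, 201]

(1,2) stack=L1,L2,L3,L4,L5,L7; from [0,0,0]:
L1 α=1/3: [238/3, 34/3, 52]
L2 α=1/2: [733/6, 373/6, 67/2]
L3 α=0: [733/6, 373/6, 67/2]
L4 α=6/7: [5269/42, 6241/42, 1411/14]
L5 α=2/3: [6109/126, 8509/126, 7571/42]
L7 α=1/3: [13354/189, 23440/189, 10595/63]
= [71, 124, 168]

query (0,0) [L1,L2,L3,L4,L5,L7] — begin 0,0,0
L1 α=1/2: [51/2, 155/2, 47]
L2 α=2/3: [295/6, 475/6, 187/3]
L3 α=0: [295/6, 475/6, 187/3]
L4 α=1/2: [667/12, 991/12, 673/6]
L5 α=2/3: [6739/36, 5071/36, 1573/18]
L7 α=5/6: [35719/216, 25411/216, 21913/108]
→ [165, 118, 203]

query (1,0) [L1,L2,L3,L4,L5,L7] — begin 0,0,0
L1 α=1/6: [124/3, 205/6, 101/3]
L2 α=4/7: [916/7, 1037/14, 709/7]
L3 α=4/7: [6332/49, 5575/98, 9043/49]
L4 α=2/3: [20836/147, 14533/98, 25801/147]
L5 α=2/5: [8146/49, 55947/490, 8649/49]
L7 α=1/2: [7356/49, 69667/980, 9727/98]
= [150, 71, 99]


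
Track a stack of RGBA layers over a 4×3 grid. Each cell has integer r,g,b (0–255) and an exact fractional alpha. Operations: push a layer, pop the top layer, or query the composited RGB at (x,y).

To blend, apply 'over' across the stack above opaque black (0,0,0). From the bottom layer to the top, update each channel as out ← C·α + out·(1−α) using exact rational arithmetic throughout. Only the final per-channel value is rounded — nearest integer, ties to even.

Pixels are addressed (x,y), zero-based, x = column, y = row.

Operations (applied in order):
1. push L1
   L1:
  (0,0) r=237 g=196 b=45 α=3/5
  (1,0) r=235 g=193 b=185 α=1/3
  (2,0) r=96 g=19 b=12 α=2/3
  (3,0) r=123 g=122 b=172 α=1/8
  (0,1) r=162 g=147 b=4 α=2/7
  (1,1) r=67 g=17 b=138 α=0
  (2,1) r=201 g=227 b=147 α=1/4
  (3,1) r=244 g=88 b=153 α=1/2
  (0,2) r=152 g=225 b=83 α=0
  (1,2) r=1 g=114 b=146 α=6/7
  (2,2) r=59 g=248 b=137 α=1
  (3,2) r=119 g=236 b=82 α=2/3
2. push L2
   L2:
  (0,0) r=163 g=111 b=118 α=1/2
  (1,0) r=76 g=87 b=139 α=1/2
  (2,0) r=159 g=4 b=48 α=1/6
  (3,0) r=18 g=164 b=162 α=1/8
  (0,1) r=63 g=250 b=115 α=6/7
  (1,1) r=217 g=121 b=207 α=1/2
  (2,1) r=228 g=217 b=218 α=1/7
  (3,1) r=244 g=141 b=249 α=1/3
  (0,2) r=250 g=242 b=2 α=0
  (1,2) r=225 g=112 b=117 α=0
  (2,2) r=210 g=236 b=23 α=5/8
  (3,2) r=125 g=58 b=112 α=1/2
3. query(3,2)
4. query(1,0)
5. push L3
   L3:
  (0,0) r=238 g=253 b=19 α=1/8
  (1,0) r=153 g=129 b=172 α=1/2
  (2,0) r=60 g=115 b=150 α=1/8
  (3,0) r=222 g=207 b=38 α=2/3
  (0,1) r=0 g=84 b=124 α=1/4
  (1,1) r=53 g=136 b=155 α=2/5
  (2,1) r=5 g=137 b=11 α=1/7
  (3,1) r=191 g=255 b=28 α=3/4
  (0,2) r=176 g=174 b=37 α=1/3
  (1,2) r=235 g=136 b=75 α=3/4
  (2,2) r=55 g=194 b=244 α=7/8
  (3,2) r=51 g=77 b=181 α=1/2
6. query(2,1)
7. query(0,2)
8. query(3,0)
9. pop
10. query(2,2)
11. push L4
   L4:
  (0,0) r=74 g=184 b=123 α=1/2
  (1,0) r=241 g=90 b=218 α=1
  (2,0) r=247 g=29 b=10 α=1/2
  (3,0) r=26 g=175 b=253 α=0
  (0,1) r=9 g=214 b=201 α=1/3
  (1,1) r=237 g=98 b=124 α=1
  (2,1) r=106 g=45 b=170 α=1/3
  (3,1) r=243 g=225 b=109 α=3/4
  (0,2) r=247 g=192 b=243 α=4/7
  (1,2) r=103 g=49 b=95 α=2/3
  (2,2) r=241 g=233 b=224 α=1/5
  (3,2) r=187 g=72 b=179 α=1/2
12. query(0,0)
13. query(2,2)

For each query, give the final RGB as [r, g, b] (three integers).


at x=3,y=2 over L1,L2:
after L1 α=2/3: [238/3, 472/3, 164/3]
after L2 α=1/2: [613/6, 323/3, 250/3]
= [102, 108, 83]

at x=1,y=0 over L1,L2:
+L1 (α=1/3) → [235/3, 193/3, 185/3]
+L2 (α=1/2) → [463/6, 227/3, 301/3]
= [77, 76, 100]

at x=2,y=1 over L1,L2,L3:
after L1 α=1/4: [201/4, 227/4, 147/4]
after L2 α=1/7: [1059/14, 1115/14, 877/14]
after L3 α=1/7: [3212/49, 4304/49, 2708/49]
rounded: [66, 88, 55]

query (0,2) [L1,L2,L3] — begin 0,0,0
after L1 α=0: [0, 0, 0]
after L2 α=0: [0, 0, 0]
after L3 α=1/3: [176/3, 58, 37/3]
→ [59, 58, 12]

(3,0) stack=L1,L2,L3; from [0,0,0]:
+L1 (α=1/8) → [123/8, 61/4, 43/2]
+L2 (α=1/8) → [1005/64, 1083/32, 625/16]
+L3 (α=2/3) → [9807/64, 4777/32, 1841/48]
→ [153, 149, 38]

at x=2,y=2 over L1,L2:
+L1 (α=1) → [59, 248, 137]
+L2 (α=5/8) → [1227/8, 481/2, 263/4]
= [153, 240, 66]

query (0,0) [L1,L2,L4] — begin 0,0,0
after L1 α=3/5: [711/5, 588/5, 27]
after L2 α=1/2: [763/5, 1143/10, 145/2]
after L4 α=1/2: [1133/10, 2983/20, 391/4]
rounded: [113, 149, 98]

(2,2) stack=L1,L2,L4; from [0,0,0]:
+L1 (α=1) → [59, 248, 137]
+L2 (α=5/8) → [1227/8, 481/2, 263/4]
+L4 (α=1/5) → [1709/10, 239, 487/5]
= [171, 239, 97]


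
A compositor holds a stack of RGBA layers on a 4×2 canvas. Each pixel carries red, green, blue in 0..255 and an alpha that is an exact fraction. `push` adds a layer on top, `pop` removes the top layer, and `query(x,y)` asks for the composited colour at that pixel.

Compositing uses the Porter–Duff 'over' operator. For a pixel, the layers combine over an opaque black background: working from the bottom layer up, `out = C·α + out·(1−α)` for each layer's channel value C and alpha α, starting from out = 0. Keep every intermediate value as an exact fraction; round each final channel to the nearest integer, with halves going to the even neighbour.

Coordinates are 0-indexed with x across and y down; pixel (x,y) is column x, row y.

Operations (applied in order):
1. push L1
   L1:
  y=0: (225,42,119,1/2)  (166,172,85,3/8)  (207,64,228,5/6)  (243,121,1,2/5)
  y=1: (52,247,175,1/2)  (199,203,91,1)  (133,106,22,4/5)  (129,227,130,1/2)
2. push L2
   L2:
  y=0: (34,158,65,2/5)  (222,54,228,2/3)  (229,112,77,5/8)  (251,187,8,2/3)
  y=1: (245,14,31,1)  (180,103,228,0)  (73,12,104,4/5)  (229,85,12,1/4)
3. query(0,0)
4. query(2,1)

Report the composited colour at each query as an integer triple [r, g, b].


(0,0) stack=L1,L2; from [0,0,0]:
+L1 (α=1/2) → [225/2, 21, 119/2]
+L2 (α=2/5) → [811/10, 379/5, 617/10]
= [81, 76, 62]

(2,1) stack=L1,L2; from [0,0,0]:
L1 α=4/5: [532/5, 424/5, 88/5]
L2 α=4/5: [1992/25, 664/25, 2168/25]
= [80, 27, 87]


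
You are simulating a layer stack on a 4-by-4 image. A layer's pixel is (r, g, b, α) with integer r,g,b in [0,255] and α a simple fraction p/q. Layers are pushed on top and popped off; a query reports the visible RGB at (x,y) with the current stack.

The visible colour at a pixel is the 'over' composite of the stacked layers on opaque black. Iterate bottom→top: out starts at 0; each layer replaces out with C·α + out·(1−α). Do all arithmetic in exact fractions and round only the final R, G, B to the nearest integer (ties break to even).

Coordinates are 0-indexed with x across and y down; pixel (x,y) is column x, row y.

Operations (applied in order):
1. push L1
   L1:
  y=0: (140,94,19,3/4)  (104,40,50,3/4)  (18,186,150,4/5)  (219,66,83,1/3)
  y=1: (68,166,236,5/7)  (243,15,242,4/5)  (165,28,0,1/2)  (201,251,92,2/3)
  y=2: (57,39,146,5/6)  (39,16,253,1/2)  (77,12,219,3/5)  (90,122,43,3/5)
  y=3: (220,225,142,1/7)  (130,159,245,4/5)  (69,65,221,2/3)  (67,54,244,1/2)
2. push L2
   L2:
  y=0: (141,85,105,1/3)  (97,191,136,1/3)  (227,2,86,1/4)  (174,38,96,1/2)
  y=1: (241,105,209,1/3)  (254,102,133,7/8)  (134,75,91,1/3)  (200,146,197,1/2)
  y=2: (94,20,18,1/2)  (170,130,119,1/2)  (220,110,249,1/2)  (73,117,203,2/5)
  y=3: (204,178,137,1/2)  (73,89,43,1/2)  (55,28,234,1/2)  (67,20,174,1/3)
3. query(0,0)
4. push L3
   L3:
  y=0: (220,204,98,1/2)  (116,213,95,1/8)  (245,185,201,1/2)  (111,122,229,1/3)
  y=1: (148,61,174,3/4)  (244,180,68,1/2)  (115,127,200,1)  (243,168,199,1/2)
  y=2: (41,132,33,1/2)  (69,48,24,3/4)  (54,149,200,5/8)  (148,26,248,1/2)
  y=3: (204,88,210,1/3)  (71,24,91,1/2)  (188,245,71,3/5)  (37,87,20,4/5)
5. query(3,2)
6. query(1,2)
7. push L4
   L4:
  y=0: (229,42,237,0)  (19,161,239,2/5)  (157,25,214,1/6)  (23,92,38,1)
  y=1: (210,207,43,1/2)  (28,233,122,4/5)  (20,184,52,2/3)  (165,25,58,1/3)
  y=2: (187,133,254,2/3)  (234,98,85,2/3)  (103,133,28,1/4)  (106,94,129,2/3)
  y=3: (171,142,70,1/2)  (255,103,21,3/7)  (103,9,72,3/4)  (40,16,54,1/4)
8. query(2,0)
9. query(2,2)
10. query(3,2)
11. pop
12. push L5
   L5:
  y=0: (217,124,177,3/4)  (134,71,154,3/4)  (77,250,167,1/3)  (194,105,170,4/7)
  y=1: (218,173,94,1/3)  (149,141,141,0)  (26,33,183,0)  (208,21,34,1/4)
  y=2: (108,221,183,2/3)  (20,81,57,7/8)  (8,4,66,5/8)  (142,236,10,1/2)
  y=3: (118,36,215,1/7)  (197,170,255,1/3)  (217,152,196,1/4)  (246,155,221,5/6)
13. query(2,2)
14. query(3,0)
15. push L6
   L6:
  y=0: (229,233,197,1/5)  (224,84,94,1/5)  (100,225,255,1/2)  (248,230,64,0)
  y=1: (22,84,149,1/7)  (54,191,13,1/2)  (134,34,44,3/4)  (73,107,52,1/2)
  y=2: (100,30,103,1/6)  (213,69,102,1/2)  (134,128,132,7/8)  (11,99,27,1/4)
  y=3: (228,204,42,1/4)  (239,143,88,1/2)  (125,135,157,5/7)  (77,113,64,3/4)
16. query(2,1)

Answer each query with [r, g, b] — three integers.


query (0,0) [L1,L2] — begin 0,0,0
L1 α=3/4: [105, 141/2, 57/4]
L2 α=1/3: [117, 226/3, 89/2]
rounded: [117, 75, 44]

at x=3,y=2 over L1,L2,L3:
after L1 α=3/5: [54, 366/5, 129/5]
after L2 α=2/5: [308/5, 2268/25, 2417/25]
after L3 α=1/2: [524/5, 1459/25, 8617/50]
rounded: [105, 58, 172]

at x=1,y=2 over L1,L2,L3:
L1 α=1/2: [39/2, 8, 253/2]
L2 α=1/2: [379/4, 69, 491/4]
L3 α=3/4: [1207/16, 213/4, 779/16]
= [75, 53, 49]

(2,0) stack=L1,L2,L3,L4; from [0,0,0]:
+L1 (α=4/5) → [72/5, 744/5, 120]
+L2 (α=1/4) → [1351/20, 1121/10, 223/2]
+L3 (α=1/2) → [6251/40, 2971/20, 625/4]
+L4 (α=1/6) → [7507/48, 3071/24, 1327/8]
→ [156, 128, 166]

(2,2) stack=L1,L2,L3,L4; from [0,0,0]:
+L1 (α=3/5) → [231/5, 36/5, 657/5]
+L2 (α=1/2) → [1331/10, 293/5, 951/5]
+L3 (α=5/8) → [6693/80, 1151/10, 7853/40]
+L4 (α=1/4) → [28319/320, 4783/40, 24679/160]
rounded: [88, 120, 154]

at x=3,y=2 over L1,L2,L3,L4:
after L1 α=3/5: [54, 366/5, 129/5]
after L2 α=2/5: [308/5, 2268/25, 2417/25]
after L3 α=1/2: [524/5, 1459/25, 8617/50]
after L4 α=2/3: [528/5, 2053/25, 21517/150]
→ [106, 82, 143]

(2,2) stack=L1,L2,L3,L5; from [0,0,0]:
after L1 α=3/5: [231/5, 36/5, 657/5]
after L2 α=1/2: [1331/10, 293/5, 951/5]
after L3 α=5/8: [6693/80, 1151/10, 7853/40]
after L5 α=5/8: [23279/640, 3653/80, 36759/320]
→ [36, 46, 115]

query (3,0) [L1,L2,L3,L5] — begin 0,0,0
L1 α=1/3: [73, 22, 83/3]
L2 α=1/2: [247/2, 30, 371/6]
L3 α=1/3: [358/3, 182/3, 1058/9]
L5 α=4/7: [162, 86, 3098/21]
= [162, 86, 148]

(2,1) stack=L1,L2,L3,L5,L6; from [0,0,0]:
+L1 (α=1/2) → [165/2, 14, 0]
+L2 (α=1/3) → [299/3, 103/3, 91/3]
+L3 (α=1) → [115, 127, 200]
+L5 (α=0) → [115, 127, 200]
+L6 (α=3/4) → [517/4, 229/4, 83]
→ [129, 57, 83]


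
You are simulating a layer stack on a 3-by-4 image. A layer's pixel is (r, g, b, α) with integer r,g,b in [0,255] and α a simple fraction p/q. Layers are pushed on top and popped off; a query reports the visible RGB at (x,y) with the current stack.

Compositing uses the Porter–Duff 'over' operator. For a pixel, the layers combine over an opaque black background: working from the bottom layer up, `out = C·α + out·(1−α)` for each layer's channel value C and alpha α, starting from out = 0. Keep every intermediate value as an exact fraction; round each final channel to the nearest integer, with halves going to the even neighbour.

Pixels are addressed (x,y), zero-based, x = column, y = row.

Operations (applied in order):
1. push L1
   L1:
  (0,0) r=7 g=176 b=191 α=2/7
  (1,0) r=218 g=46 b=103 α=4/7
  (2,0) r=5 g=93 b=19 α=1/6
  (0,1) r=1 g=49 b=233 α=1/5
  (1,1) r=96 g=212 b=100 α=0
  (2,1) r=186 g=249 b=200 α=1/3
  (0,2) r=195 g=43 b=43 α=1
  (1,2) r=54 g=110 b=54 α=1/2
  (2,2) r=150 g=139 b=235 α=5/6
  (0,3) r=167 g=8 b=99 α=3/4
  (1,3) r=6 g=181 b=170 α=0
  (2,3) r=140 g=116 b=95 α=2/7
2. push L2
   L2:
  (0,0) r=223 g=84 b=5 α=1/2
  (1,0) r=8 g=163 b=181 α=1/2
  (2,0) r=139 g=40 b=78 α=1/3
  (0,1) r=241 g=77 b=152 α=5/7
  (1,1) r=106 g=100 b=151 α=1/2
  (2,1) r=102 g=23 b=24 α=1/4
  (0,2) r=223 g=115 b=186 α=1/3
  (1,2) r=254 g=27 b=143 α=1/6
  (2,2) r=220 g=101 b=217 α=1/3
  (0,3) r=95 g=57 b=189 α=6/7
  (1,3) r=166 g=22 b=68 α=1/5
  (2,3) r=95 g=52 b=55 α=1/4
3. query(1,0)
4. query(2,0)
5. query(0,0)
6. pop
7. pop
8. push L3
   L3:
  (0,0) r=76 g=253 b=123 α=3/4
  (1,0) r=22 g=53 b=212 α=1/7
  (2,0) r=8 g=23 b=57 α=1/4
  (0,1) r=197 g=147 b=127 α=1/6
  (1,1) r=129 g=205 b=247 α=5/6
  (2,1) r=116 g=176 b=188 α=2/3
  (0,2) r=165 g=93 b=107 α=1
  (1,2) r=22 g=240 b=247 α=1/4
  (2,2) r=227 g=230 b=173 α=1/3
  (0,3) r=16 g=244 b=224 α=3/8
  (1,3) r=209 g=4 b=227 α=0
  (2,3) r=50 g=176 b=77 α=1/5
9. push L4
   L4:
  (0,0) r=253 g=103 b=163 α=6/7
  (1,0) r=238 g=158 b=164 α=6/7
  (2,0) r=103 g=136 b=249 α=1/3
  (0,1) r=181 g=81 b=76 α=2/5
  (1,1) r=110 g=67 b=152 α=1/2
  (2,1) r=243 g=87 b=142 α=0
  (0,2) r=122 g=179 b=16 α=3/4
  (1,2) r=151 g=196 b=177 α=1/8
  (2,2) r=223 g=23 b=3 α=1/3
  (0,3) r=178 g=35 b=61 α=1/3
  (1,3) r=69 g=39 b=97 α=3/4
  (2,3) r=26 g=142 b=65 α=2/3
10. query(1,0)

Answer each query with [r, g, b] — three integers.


(1,0) stack=L1,L2; from [0,0,0]:
after L1 α=4/7: [872/7, 184/7, 412/7]
after L2 α=1/2: [464/7, 1325/14, 1679/14]
= [66, 95, 120]

(2,0) stack=L1,L2; from [0,0,0]:
+L1 (α=1/6) → [5/6, 31/2, 19/6]
+L2 (α=1/3) → [422/9, 71/3, 253/9]
rounded: [47, 24, 28]

query (0,0) [L1,L2] — begin 0,0,0
+L1 (α=2/7) → [2, 352/7, 382/7]
+L2 (α=1/2) → [225/2, 470/7, 417/14]
= [112, 67, 30]

query (1,0) [L3,L4] — begin 0,0,0
after L3 α=1/7: [22/7, 53/7, 212/7]
after L4 α=6/7: [10018/49, 6689/49, 7100/49]
rounded: [204, 137, 145]


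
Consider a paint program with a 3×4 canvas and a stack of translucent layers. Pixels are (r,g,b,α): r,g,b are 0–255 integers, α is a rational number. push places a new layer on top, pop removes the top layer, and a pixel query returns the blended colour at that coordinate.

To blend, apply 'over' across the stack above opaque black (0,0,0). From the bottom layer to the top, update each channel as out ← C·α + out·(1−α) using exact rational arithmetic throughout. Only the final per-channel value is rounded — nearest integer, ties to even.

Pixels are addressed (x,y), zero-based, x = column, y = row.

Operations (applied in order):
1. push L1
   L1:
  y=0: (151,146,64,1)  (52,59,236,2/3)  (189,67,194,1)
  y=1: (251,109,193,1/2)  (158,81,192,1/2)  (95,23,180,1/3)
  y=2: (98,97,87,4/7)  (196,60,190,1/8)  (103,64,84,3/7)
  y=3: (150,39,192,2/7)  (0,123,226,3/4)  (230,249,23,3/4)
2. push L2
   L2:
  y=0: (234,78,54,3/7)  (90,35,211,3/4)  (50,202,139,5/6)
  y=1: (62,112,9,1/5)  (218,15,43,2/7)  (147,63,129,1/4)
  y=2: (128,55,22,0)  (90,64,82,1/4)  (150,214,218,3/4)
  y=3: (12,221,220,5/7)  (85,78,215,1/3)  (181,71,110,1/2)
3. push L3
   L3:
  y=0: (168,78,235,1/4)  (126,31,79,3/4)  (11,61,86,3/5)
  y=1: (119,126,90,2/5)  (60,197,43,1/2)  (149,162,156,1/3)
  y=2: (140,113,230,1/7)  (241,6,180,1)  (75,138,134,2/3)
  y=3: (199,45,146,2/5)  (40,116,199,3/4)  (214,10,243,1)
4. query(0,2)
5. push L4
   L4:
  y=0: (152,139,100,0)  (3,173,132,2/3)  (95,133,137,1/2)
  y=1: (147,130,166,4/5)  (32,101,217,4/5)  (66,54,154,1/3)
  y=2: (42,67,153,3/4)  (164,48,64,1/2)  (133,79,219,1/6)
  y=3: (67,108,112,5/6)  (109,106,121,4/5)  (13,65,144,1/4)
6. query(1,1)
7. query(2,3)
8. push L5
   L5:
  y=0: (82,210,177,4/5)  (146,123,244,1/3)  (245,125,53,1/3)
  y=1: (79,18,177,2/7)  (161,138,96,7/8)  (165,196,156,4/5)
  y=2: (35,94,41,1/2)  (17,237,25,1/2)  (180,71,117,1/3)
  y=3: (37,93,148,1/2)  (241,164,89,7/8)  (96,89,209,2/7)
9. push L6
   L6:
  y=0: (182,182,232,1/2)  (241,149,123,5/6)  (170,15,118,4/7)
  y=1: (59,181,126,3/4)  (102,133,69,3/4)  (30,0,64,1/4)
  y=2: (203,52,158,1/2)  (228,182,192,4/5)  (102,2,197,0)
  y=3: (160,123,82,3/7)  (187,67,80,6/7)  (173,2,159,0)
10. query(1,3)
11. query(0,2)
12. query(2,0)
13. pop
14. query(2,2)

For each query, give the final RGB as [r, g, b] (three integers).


query (0,2) [L1,L2,L3] — begin 0,0,0
+L1 (α=4/7) → [56, 388/7, 348/7]
+L2 (α=0) → [56, 388/7, 348/7]
+L3 (α=1/7) → [68, 3119/49, 3698/49]
= [68, 64, 75]

query (1,1) [L1,L2,L3,L4] — begin 0,0,0
after L1 α=1/2: [79, 81/2, 96]
after L2 α=2/7: [831/7, 465/14, 566/7]
after L3 α=1/2: [1251/14, 3223/28, 867/14]
after L4 α=4/5: [3043/70, 2907/28, 13019/70]
= [43, 104, 186]

at x=2,y=3 over L1,L2,L3,L4:
+L1 (α=3/4) → [345/2, 747/4, 69/4]
+L2 (α=1/2) → [707/4, 1031/8, 509/8]
+L3 (α=1) → [214, 10, 243]
+L4 (α=1/4) → [655/4, 95/4, 873/4]
→ [164, 24, 218]

query (1,3) [L1,L2,L3,L4,L5,L6] — begin 0,0,0
after L1 α=3/4: [0, 369/4, 339/2]
after L2 α=1/3: [85/3, 175/2, 554/3]
after L3 α=3/4: [445/12, 871/8, 2345/12]
after L4 α=4/5: [5677/60, 4263/40, 8153/60]
after L5 α=7/8: [106897/480, 50183/320, 45533/480]
after L6 α=6/7: [645457/3360, 178823/2240, 39419/480]
rounded: [192, 80, 82]

(0,2) stack=L1,L2,L3,L4,L5,L6; from [0,0,0]:
+L1 (α=4/7) → [56, 388/7, 348/7]
+L2 (α=0) → [56, 388/7, 348/7]
+L3 (α=1/7) → [68, 3119/49, 3698/49]
+L4 (α=3/4) → [97/2, 3242/49, 26189/196]
+L5 (α=1/2) → [167/4, 3924/49, 34225/392]
+L6 (α=1/2) → [979/8, 3236/49, 96161/784]
rounded: [122, 66, 123]

query (2,0) [L1,L2,L3,L4,L5,L6] — begin 0,0,0
L1 α=1: [189, 67, 194]
L2 α=5/6: [439/6, 359/2, 889/6]
L3 α=3/5: [538/15, 542/5, 1663/15]
L4 α=1/2: [1963/30, 1207/10, 1859/15]
L5 α=1/3: [5638/45, 1832/15, 4513/45]
L6 α=4/7: [15838/105, 2132/35, 11593/105]
→ [151, 61, 110]

(2,2) stack=L1,L2,L3,L4,L5; from [0,0,0]:
after L1 α=3/7: [309/7, 192/7, 36]
after L2 α=3/4: [3459/28, 2343/14, 345/2]
after L3 α=2/3: [2553/28, 2069/14, 881/6]
after L4 α=1/6: [16489/168, 3817/28, 5719/36]
after L5 α=1/3: [31609/252, 4811/42, 7825/54]
rounded: [125, 115, 145]


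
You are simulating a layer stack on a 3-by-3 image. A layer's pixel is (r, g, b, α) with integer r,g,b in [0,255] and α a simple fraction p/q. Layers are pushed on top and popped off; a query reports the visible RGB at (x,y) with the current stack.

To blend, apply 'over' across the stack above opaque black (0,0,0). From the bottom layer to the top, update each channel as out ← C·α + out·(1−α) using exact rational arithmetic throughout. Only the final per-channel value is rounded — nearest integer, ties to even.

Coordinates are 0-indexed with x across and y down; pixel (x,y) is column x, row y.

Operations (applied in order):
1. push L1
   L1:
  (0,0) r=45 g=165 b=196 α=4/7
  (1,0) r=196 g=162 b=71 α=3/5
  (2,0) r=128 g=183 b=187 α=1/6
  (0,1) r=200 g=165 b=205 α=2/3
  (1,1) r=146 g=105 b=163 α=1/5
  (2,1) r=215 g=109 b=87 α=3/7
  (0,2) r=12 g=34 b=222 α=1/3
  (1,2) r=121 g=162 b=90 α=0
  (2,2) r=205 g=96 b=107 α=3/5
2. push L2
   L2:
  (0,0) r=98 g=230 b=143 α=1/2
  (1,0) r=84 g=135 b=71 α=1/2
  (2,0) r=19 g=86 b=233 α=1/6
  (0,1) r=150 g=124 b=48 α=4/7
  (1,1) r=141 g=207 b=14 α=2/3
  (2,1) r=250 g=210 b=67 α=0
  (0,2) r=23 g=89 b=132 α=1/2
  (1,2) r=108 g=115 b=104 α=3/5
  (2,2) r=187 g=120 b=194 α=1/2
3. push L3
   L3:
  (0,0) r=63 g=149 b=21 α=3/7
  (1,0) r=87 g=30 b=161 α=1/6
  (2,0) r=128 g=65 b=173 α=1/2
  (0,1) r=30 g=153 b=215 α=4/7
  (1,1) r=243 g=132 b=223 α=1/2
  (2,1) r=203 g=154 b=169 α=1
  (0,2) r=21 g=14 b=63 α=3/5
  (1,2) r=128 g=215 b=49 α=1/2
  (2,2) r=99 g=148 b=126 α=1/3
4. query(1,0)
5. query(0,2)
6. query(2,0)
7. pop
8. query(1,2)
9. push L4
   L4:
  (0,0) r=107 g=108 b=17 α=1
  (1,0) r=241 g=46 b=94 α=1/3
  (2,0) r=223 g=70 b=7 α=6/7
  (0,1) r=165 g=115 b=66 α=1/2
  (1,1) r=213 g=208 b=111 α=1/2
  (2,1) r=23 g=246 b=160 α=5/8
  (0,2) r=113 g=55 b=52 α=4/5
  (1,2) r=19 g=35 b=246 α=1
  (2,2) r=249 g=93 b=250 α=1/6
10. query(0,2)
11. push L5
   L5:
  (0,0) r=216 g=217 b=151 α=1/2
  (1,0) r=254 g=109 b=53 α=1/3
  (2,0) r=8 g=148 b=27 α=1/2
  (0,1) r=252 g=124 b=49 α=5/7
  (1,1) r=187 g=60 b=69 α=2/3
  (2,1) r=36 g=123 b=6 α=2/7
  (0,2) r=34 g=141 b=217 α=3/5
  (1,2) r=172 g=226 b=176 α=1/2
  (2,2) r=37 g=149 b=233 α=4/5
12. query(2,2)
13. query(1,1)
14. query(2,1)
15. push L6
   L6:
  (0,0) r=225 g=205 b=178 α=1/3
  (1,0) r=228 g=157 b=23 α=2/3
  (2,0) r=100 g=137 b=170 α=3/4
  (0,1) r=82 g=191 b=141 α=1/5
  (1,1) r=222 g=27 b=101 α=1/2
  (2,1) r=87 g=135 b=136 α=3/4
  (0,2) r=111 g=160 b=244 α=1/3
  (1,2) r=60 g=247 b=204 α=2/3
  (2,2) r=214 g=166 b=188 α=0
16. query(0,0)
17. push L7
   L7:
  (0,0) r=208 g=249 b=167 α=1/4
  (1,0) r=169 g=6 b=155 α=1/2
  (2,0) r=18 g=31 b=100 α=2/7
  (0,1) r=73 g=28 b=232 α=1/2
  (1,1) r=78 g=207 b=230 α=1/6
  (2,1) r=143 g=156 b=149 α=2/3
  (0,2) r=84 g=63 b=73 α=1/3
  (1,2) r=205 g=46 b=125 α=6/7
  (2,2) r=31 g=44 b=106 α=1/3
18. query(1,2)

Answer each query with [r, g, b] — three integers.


at x=1,y=0 over L1,L2,L3:
L1 α=3/5: [588/5, 486/5, 213/5]
L2 α=1/2: [504/5, 1161/10, 284/5]
L3 α=1/6: [197/2, 407/4, 445/6]
→ [98, 102, 74]

(0,2) stack=L1,L2,L3; from [0,0,0]:
+L1 (α=1/3) → [4, 34/3, 74]
+L2 (α=1/2) → [27/2, 301/6, 103]
+L3 (α=3/5) → [18, 427/15, 79]
rounded: [18, 28, 79]

(2,0) stack=L1,L2,L3; from [0,0,0]:
L1 α=1/6: [64/3, 61/2, 187/6]
L2 α=1/6: [377/18, 159/4, 2333/36]
L3 α=1/2: [2681/36, 419/8, 8561/72]
→ [74, 52, 119]

at x=1,y=2 over L1,L2:
+L1 (α=0) → [0, 0, 0]
+L2 (α=3/5) → [324/5, 69, 312/5]
→ [65, 69, 62]

(0,2) stack=L1,L2,L4; from [0,0,0]:
L1 α=1/3: [4, 34/3, 74]
L2 α=1/2: [27/2, 301/6, 103]
L4 α=4/5: [931/10, 1621/30, 311/5]
= [93, 54, 62]

(2,2) stack=L1,L2,L4,L5; from [0,0,0]:
L1 α=3/5: [123, 288/5, 321/5]
L2 α=1/2: [155, 444/5, 1291/10]
L4 α=1/6: [512/3, 179/2, 597/4]
L5 α=4/5: [956/15, 1371/10, 865/4]
= [64, 137, 216]

at x=1,y=1 over L1,L2,L4,L5:
after L1 α=1/5: [146/5, 21, 163/5]
after L2 α=2/3: [1556/15, 145, 101/5]
after L4 α=1/2: [4751/30, 353/2, 328/5]
after L5 α=2/3: [15971/90, 593/6, 1018/15]
= [177, 99, 68]

(2,1) stack=L1,L2,L4,L5; from [0,0,0]:
after L1 α=3/7: [645/7, 327/7, 261/7]
after L2 α=0: [645/7, 327/7, 261/7]
after L4 α=5/8: [685/14, 9591/56, 6383/56]
after L5 α=2/7: [4433/98, 61731/392, 32587/392]
→ [45, 157, 83]

at x=0,y=0 over L1,L2,L4,L5,L6:
after L1 α=4/7: [180/7, 660/7, 112]
after L2 α=1/2: [433/7, 1135/7, 255/2]
after L4 α=1: [107, 108, 17]
after L5 α=1/2: [323/2, 325/2, 84]
after L6 α=1/3: [548/3, 530/3, 346/3]
rounded: [183, 177, 115]

query (1,2) [L1,L2,L4,L5,L6,L7] — begin 0,0,0
after L1 α=0: [0, 0, 0]
after L2 α=3/5: [324/5, 69, 312/5]
after L4 α=1: [19, 35, 246]
after L5 α=1/2: [191/2, 261/2, 211]
after L6 α=2/3: [431/6, 1249/6, 619/3]
after L7 α=6/7: [7811/42, 415/6, 2869/21]
= [186, 69, 137]
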